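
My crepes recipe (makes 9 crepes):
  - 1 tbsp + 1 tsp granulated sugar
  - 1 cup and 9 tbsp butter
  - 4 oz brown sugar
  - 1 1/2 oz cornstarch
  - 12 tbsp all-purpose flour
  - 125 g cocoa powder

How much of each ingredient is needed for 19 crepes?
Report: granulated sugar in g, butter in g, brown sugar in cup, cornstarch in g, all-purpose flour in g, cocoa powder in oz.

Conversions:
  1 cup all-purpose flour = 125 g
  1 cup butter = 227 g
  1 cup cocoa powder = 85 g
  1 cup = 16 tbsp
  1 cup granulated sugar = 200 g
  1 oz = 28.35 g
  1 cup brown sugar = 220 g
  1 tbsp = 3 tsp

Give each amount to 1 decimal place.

granulated sugar: 35.2 g; butter: 748.8 g; brown sugar: 1.1 cup; cornstarch: 89.8 g; all-purpose flour: 197.9 g; cocoa powder: 9.3 oz

Scaling factor: 19/9.
granulated sugar: (1 tbsp + 1 tsp = 4/3 tbsp) × 19/9 ÷ 16 tbsp/cup × 200 g/cup ≈ 35.2 g
butter: (1 cup + 9 tbsp = 1.5625 cup) × 19/9 × 227 g/cup ≈ 748.8 g
brown sugar: 4 oz × 19/9 × 28.35 g/oz ÷ 220 g/cup ≈ 1.1 cup
cornstarch: 1.5 oz × 19/9 × 28.35 g/oz ≈ 89.8 g
all-purpose flour: 12 tbsp × 19/9 ÷ 16 tbsp/cup × 125 g/cup ≈ 197.9 g
cocoa powder: 125 g × 19/9 ÷ 28.35 g/oz ≈ 9.3 oz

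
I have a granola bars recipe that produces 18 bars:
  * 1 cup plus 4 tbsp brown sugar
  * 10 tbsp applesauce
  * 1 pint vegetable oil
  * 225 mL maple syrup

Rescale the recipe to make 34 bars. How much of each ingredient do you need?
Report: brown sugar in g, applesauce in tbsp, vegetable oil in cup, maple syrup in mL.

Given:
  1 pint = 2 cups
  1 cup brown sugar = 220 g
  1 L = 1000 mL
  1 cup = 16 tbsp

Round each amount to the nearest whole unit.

brown sugar: 519 g; applesauce: 19 tbsp; vegetable oil: 4 cup; maple syrup: 425 mL

Scaling factor: 34/18 = 17/9.
brown sugar: (1 cup + 4 tbsp = 1.25 cup) × 17/9 × 220 g/cup ≈ 519 g
applesauce: 10 tbsp × 17/9 ≈ 19 tbsp
vegetable oil: 1 pint × 17/9 × 2 cup/pint ≈ 4 cup
maple syrup: 225 mL × 17/9 = 425 mL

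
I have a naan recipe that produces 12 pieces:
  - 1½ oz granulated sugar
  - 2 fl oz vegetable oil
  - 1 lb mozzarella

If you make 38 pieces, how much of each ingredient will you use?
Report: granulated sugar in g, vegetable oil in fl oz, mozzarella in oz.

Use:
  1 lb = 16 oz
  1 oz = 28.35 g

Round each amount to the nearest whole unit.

granulated sugar: 135 g; vegetable oil: 6 fl oz; mozzarella: 51 oz

Scaling factor: 38/12 = 19/6.
granulated sugar: 1.5 oz × 19/6 × 28.35 g/oz ≈ 135 g
vegetable oil: 2 fl oz × 19/6 ≈ 6 fl oz
mozzarella: 1 lb × 19/6 × 16 oz/lb ≈ 51 oz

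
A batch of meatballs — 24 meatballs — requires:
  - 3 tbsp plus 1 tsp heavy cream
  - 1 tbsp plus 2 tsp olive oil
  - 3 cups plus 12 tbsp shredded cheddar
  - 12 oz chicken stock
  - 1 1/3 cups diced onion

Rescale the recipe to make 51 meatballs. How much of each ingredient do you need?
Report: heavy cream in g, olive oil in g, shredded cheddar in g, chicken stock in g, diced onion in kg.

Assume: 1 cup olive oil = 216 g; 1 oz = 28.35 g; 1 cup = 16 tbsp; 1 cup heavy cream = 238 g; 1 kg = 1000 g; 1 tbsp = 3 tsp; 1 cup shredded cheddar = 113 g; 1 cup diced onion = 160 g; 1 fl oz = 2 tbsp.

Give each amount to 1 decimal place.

Scaling factor: 51/24 = 17/8 = 2.125.
heavy cream: (3 tbsp + 1 tsp = 10/3 tbsp) × 17/8 ÷ 16 tbsp/cup × 238 g/cup ≈ 105.4 g
olive oil: (1 tbsp + 2 tsp = 5/3 tbsp) × 17/8 ÷ 16 tbsp/cup × 216 g/cup ≈ 47.8 g
shredded cheddar: (3 cup + 12 tbsp = 3.75 cup) × 17/8 × 113 g/cup ≈ 900.5 g
chicken stock: 12 oz × 17/8 × 28.35 g/oz ≈ 722.9 g
diced onion: 4/3 cup × 17/8 × 160 g/cup ÷ 1000 g/kg ≈ 0.5 kg

heavy cream: 105.4 g; olive oil: 47.8 g; shredded cheddar: 900.5 g; chicken stock: 722.9 g; diced onion: 0.5 kg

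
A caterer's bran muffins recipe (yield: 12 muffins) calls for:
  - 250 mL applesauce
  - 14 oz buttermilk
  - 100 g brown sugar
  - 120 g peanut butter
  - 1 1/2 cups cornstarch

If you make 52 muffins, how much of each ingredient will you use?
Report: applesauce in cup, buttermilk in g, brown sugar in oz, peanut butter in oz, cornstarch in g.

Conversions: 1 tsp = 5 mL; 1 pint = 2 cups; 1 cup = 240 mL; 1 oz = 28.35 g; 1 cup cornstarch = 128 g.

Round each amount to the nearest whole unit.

Scaling factor: 52/12 = 13/3.
applesauce: 250 mL × 13/3 ÷ 240 mL/cup ≈ 5 cup
buttermilk: 14 oz × 13/3 × 28.35 g/oz ≈ 1720 g
brown sugar: 100 g × 13/3 ÷ 28.35 g/oz ≈ 15 oz
peanut butter: 120 g × 13/3 ÷ 28.35 g/oz ≈ 18 oz
cornstarch: 1.5 cup × 13/3 × 128 g/cup = 832 g

applesauce: 5 cup; buttermilk: 1720 g; brown sugar: 15 oz; peanut butter: 18 oz; cornstarch: 832 g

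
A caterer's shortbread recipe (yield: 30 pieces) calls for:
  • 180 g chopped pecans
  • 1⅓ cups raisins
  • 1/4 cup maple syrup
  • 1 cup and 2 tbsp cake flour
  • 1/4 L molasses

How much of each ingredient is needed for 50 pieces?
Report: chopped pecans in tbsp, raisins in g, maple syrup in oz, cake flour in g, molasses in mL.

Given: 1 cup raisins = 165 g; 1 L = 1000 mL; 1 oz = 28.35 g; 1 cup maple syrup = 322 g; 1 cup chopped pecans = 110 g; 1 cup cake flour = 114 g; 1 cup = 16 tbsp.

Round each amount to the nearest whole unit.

chopped pecans: 44 tbsp; raisins: 367 g; maple syrup: 5 oz; cake flour: 214 g; molasses: 417 mL

Scaling factor: 50/30 = 5/3.
chopped pecans: 180 g × 5/3 ÷ 110 g/cup × 16 tbsp/cup ≈ 44 tbsp
raisins: 4/3 cup × 5/3 × 165 g/cup ≈ 367 g
maple syrup: 0.25 cup × 5/3 × 322 g/cup ÷ 28.35 g/oz ≈ 5 oz
cake flour: (1 cup + 2 tbsp = 1.125 cup) × 5/3 × 114 g/cup ≈ 214 g
molasses: 0.25 L × 5/3 × 1000 mL/L ≈ 417 mL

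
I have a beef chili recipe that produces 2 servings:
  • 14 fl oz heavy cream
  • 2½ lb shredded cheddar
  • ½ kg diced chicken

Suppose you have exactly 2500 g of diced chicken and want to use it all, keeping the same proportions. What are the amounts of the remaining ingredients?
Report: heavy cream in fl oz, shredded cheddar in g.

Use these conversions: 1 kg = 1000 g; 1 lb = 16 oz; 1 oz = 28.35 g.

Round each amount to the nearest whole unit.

heavy cream: 70 fl oz; shredded cheddar: 5670 g

The original recipe has 500 g of diced chicken, so the scaling factor is 2500 ÷ 500 = 5.
heavy cream: 14 fl oz × 5 = 70 fl oz
shredded cheddar: 2.5 lb × 5 × 16 oz/lb × 28.35 g/oz = 5670 g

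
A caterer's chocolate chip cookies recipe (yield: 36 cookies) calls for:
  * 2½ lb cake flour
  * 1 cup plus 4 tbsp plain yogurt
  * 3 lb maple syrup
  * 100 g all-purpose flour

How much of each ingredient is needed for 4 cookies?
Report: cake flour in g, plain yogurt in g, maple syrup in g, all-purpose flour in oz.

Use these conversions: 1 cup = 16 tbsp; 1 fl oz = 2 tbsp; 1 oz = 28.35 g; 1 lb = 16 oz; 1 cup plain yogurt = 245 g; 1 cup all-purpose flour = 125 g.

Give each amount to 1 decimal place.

cake flour: 126.0 g; plain yogurt: 34.0 g; maple syrup: 151.2 g; all-purpose flour: 0.4 oz

Scaling factor: 4/36 = 1/9.
cake flour: 2.5 lb × 1/9 × 16 oz/lb × 28.35 g/oz = 126.0 g
plain yogurt: (1 cup + 4 tbsp = 1.25 cup) × 1/9 × 245 g/cup ≈ 34.0 g
maple syrup: 3 lb × 1/9 × 16 oz/lb × 28.35 g/oz = 151.2 g
all-purpose flour: 100 g × 1/9 ÷ 28.35 g/oz ≈ 0.4 oz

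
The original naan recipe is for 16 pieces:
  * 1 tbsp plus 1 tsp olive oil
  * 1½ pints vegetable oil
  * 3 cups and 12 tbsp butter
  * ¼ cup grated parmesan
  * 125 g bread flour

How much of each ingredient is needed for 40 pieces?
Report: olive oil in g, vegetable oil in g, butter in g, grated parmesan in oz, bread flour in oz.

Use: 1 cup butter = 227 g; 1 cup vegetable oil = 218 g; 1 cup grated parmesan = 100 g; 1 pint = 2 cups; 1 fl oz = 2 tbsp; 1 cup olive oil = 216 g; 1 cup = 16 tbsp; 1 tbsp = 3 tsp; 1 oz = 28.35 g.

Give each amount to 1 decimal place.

Scaling factor: 40/16 = 5/2 = 2.5.
olive oil: (1 tbsp + 1 tsp = 4/3 tbsp) × 5/2 ÷ 16 tbsp/cup × 216 g/cup = 45.0 g
vegetable oil: 1.5 pint × 5/2 × 2 cup/pint × 218 g/cup = 1635.0 g
butter: (3 cup + 12 tbsp = 3.75 cup) × 5/2 × 227 g/cup ≈ 2128.1 g
grated parmesan: 0.25 cup × 5/2 × 100 g/cup ÷ 28.35 g/oz ≈ 2.2 oz
bread flour: 125 g × 5/2 ÷ 28.35 g/oz ≈ 11.0 oz

olive oil: 45.0 g; vegetable oil: 1635.0 g; butter: 2128.1 g; grated parmesan: 2.2 oz; bread flour: 11.0 oz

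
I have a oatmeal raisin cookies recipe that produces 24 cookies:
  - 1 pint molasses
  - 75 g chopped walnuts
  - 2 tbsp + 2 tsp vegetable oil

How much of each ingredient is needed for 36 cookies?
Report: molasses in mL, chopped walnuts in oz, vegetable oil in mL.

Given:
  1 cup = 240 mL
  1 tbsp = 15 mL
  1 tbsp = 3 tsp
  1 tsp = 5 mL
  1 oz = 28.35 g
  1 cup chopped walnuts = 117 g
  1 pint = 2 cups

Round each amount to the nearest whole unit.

molasses: 720 mL; chopped walnuts: 4 oz; vegetable oil: 60 mL

Scaling factor: 36/24 = 3/2 = 1.5.
molasses: 1 pint × 3/2 × 2 cup/pint × 240 mL/cup = 720 mL
chopped walnuts: 75 g × 3/2 ÷ 28.35 g/oz ≈ 4 oz
vegetable oil: (2 tbsp + 2 tsp = 8/3 tbsp) × 3/2 × 15 mL/tbsp = 60 mL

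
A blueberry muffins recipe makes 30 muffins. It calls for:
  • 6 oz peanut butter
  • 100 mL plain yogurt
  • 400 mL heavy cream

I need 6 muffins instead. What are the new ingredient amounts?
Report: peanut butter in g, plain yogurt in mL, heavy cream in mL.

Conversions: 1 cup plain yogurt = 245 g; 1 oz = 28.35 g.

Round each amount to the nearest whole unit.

Scaling factor: 6/30 = 1/5 = 0.2.
peanut butter: 6 oz × 1/5 × 28.35 g/oz ≈ 34 g
plain yogurt: 100 mL × 1/5 = 20 mL
heavy cream: 400 mL × 1/5 = 80 mL

peanut butter: 34 g; plain yogurt: 20 mL; heavy cream: 80 mL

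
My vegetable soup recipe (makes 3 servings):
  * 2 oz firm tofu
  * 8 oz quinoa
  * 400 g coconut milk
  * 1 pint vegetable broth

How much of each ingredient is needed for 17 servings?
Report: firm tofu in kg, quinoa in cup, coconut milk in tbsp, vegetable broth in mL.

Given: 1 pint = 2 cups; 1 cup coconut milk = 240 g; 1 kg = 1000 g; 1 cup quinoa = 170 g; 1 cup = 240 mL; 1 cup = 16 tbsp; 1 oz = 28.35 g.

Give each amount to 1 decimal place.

firm tofu: 0.3 kg; quinoa: 7.6 cup; coconut milk: 151.1 tbsp; vegetable broth: 2720.0 mL

Scaling factor: 17/3.
firm tofu: 2 oz × 17/3 × 28.35 g/oz ÷ 1000 g/kg ≈ 0.3 kg
quinoa: 8 oz × 17/3 × 28.35 g/oz ÷ 170 g/cup ≈ 7.6 cup
coconut milk: 400 g × 17/3 ÷ 240 g/cup × 16 tbsp/cup ≈ 151.1 tbsp
vegetable broth: 1 pint × 17/3 × 2 cup/pint × 240 mL/cup = 2720.0 mL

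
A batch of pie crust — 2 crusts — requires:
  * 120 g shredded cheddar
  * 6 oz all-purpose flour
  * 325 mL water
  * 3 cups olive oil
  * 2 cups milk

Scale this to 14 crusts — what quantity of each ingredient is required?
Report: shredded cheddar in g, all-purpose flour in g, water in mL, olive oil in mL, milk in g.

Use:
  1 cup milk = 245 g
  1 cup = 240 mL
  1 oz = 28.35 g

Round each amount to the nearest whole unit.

Scaling factor: 14/2 = 7.
shredded cheddar: 120 g × 7 = 840 g
all-purpose flour: 6 oz × 7 × 28.35 g/oz ≈ 1191 g
water: 325 mL × 7 = 2275 mL
olive oil: 3 cup × 7 × 240 mL/cup = 5040 mL
milk: 2 cup × 7 × 245 g/cup = 3430 g

shredded cheddar: 840 g; all-purpose flour: 1191 g; water: 2275 mL; olive oil: 5040 mL; milk: 3430 g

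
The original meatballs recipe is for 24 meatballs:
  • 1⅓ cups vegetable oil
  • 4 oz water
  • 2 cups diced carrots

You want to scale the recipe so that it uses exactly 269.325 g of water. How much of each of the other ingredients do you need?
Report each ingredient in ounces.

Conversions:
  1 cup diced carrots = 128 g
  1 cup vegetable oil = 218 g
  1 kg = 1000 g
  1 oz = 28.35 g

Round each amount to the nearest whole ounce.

The original recipe has 113.4 g of water, so the scaling factor is 269.325 ÷ 113.4 = 19/8 = 2.375.
vegetable oil: 4/3 cup × 19/8 × 218 g/cup ÷ 28.35 g/oz ≈ 24 oz
diced carrots: 2 cup × 19/8 × 128 g/cup ÷ 28.35 g/oz ≈ 21 oz

vegetable oil: 24 oz; diced carrots: 21 oz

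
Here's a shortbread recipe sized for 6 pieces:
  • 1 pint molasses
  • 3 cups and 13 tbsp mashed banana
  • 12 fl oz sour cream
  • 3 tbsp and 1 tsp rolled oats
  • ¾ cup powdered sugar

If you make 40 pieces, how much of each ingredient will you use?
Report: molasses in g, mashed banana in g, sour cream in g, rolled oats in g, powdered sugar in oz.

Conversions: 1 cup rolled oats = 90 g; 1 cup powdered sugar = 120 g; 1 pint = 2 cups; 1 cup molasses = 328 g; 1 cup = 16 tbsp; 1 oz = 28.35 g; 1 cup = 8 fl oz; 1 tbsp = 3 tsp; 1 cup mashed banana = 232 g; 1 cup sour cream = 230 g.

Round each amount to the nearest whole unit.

molasses: 4373 g; mashed banana: 5897 g; sour cream: 2300 g; rolled oats: 125 g; powdered sugar: 21 oz

Scaling factor: 40/6 = 20/3.
molasses: 1 pint × 20/3 × 2 cup/pint × 328 g/cup ≈ 4373 g
mashed banana: (3 cup + 13 tbsp = 3.8125 cup) × 20/3 × 232 g/cup ≈ 5897 g
sour cream: 12 fl oz × 20/3 ÷ 8 fl oz/cup × 230 g/cup = 2300 g
rolled oats: (3 tbsp + 1 tsp = 10/3 tbsp) × 20/3 ÷ 16 tbsp/cup × 90 g/cup = 125 g
powdered sugar: 0.75 cup × 20/3 × 120 g/cup ÷ 28.35 g/oz ≈ 21 oz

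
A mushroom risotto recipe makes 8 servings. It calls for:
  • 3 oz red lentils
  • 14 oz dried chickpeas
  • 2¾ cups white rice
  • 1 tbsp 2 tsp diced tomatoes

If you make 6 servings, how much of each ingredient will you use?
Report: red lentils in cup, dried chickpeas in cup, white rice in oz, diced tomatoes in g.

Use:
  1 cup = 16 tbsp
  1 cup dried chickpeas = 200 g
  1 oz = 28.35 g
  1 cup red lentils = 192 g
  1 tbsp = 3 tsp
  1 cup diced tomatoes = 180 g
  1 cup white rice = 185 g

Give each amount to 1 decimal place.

red lentils: 0.3 cup; dried chickpeas: 1.5 cup; white rice: 13.5 oz; diced tomatoes: 14.1 g

Scaling factor: 6/8 = 3/4 = 0.75.
red lentils: 3 oz × 3/4 × 28.35 g/oz ÷ 192 g/cup ≈ 0.3 cup
dried chickpeas: 14 oz × 3/4 × 28.35 g/oz ÷ 200 g/cup ≈ 1.5 cup
white rice: 2.75 cup × 3/4 × 185 g/cup ÷ 28.35 g/oz ≈ 13.5 oz
diced tomatoes: (1 tbsp + 2 tsp = 5/3 tbsp) × 3/4 ÷ 16 tbsp/cup × 180 g/cup ≈ 14.1 g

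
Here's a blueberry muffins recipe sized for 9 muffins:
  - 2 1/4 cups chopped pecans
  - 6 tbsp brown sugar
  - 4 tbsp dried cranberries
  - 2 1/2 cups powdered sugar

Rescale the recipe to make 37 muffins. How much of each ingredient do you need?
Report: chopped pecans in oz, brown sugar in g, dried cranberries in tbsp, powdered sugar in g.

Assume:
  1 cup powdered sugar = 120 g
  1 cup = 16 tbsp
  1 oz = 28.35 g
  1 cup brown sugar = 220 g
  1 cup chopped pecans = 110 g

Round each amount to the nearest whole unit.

Scaling factor: 37/9.
chopped pecans: 2.25 cup × 37/9 × 110 g/cup ÷ 28.35 g/oz ≈ 36 oz
brown sugar: 6 tbsp × 37/9 ÷ 16 tbsp/cup × 220 g/cup ≈ 339 g
dried cranberries: 4 tbsp × 37/9 ≈ 16 tbsp
powdered sugar: 2.5 cup × 37/9 × 120 g/cup ≈ 1233 g

chopped pecans: 36 oz; brown sugar: 339 g; dried cranberries: 16 tbsp; powdered sugar: 1233 g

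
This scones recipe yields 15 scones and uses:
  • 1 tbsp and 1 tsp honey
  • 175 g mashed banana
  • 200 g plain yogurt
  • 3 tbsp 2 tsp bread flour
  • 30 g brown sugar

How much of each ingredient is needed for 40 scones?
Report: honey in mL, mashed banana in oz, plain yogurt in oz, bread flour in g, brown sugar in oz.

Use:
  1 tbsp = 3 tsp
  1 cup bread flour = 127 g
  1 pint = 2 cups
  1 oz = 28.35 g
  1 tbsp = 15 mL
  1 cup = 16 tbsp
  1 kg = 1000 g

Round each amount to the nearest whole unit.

honey: 53 mL; mashed banana: 16 oz; plain yogurt: 19 oz; bread flour: 78 g; brown sugar: 3 oz

Scaling factor: 40/15 = 8/3.
honey: (1 tbsp + 1 tsp = 4/3 tbsp) × 8/3 × 15 mL/tbsp ≈ 53 mL
mashed banana: 175 g × 8/3 ÷ 28.35 g/oz ≈ 16 oz
plain yogurt: 200 g × 8/3 ÷ 28.35 g/oz ≈ 19 oz
bread flour: (3 tbsp + 2 tsp = 11/3 tbsp) × 8/3 ÷ 16 tbsp/cup × 127 g/cup ≈ 78 g
brown sugar: 30 g × 8/3 ÷ 28.35 g/oz ≈ 3 oz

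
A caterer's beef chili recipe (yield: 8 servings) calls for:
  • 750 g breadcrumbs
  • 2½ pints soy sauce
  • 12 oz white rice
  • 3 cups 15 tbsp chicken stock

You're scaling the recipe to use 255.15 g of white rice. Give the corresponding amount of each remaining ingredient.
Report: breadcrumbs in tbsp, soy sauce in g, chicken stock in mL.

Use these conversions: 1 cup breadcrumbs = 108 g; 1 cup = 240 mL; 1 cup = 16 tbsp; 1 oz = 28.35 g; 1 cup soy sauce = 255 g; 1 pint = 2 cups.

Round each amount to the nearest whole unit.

breadcrumbs: 83 tbsp; soy sauce: 956 g; chicken stock: 709 mL

The original recipe has 340.2 g of white rice, so the scaling factor is 255.15 ÷ 340.2 = 3/4 = 0.75.
breadcrumbs: 750 g × 3/4 ÷ 108 g/cup × 16 tbsp/cup ≈ 83 tbsp
soy sauce: 2.5 pint × 3/4 × 2 cup/pint × 255 g/cup ≈ 956 g
chicken stock: (3 cup + 15 tbsp = 3.9375 cup) × 3/4 × 240 mL/cup ≈ 709 mL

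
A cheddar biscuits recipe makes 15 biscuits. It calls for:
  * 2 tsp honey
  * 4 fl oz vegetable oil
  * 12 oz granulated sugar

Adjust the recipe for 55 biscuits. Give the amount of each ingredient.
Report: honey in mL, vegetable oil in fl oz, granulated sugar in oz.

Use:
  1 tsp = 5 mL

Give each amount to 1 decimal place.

honey: 36.7 mL; vegetable oil: 14.7 fl oz; granulated sugar: 44.0 oz

Scaling factor: 55/15 = 11/3.
honey: 2 tsp × 11/3 × 5 mL/tsp ≈ 36.7 mL
vegetable oil: 4 fl oz × 11/3 ≈ 14.7 fl oz
granulated sugar: 12 oz × 11/3 = 44.0 oz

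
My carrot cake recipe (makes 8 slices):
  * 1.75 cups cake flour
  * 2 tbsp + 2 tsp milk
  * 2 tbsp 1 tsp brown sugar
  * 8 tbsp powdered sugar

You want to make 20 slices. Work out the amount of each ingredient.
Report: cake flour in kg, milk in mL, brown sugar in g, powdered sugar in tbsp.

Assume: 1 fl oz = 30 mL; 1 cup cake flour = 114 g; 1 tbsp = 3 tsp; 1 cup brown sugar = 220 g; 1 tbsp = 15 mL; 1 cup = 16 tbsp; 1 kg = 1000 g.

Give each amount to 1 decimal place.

Scaling factor: 20/8 = 5/2 = 2.5.
cake flour: 1.75 cup × 5/2 × 114 g/cup ÷ 1000 g/kg ≈ 0.5 kg
milk: (2 tbsp + 2 tsp = 8/3 tbsp) × 5/2 × 15 mL/tbsp = 100.0 mL
brown sugar: (2 tbsp + 1 tsp = 7/3 tbsp) × 5/2 ÷ 16 tbsp/cup × 220 g/cup ≈ 80.2 g
powdered sugar: 8 tbsp × 5/2 = 20.0 tbsp

cake flour: 0.5 kg; milk: 100.0 mL; brown sugar: 80.2 g; powdered sugar: 20.0 tbsp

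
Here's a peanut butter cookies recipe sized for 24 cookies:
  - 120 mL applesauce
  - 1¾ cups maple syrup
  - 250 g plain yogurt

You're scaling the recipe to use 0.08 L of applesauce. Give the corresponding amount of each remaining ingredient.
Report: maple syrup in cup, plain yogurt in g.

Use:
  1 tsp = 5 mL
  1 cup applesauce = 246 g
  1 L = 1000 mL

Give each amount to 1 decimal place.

maple syrup: 1.2 cup; plain yogurt: 166.7 g

The original recipe has 0.12 L of applesauce, so the scaling factor is 0.08 ÷ 0.12 = 2/3.
maple syrup: 1.75 cup × 2/3 ≈ 1.2 cup
plain yogurt: 250 g × 2/3 ≈ 166.7 g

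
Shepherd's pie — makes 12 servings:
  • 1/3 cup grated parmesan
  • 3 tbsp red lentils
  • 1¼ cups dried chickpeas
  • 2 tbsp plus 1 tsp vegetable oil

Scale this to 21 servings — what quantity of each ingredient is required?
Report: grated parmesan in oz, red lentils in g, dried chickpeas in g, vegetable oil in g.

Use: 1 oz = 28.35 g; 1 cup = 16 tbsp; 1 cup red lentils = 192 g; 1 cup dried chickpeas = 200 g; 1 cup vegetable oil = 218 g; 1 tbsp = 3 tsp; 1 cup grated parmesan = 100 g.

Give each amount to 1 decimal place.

Scaling factor: 21/12 = 7/4 = 1.75.
grated parmesan: 1/3 cup × 7/4 × 100 g/cup ÷ 28.35 g/oz ≈ 2.1 oz
red lentils: 3 tbsp × 7/4 ÷ 16 tbsp/cup × 192 g/cup = 63.0 g
dried chickpeas: 1.25 cup × 7/4 × 200 g/cup = 437.5 g
vegetable oil: (2 tbsp + 1 tsp = 7/3 tbsp) × 7/4 ÷ 16 tbsp/cup × 218 g/cup ≈ 55.6 g

grated parmesan: 2.1 oz; red lentils: 63.0 g; dried chickpeas: 437.5 g; vegetable oil: 55.6 g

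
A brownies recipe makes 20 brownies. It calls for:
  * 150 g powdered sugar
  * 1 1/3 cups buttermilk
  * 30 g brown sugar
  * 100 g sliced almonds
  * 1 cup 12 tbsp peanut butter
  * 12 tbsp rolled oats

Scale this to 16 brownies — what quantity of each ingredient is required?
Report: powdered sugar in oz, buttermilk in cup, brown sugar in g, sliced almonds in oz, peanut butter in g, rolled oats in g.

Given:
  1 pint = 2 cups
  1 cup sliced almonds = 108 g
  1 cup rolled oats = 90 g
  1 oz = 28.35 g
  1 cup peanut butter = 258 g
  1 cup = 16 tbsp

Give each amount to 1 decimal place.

powdered sugar: 4.2 oz; buttermilk: 1.1 cup; brown sugar: 24.0 g; sliced almonds: 2.8 oz; peanut butter: 361.2 g; rolled oats: 54.0 g

Scaling factor: 16/20 = 4/5 = 0.8.
powdered sugar: 150 g × 4/5 ÷ 28.35 g/oz ≈ 4.2 oz
buttermilk: 4/3 cup × 4/5 ≈ 1.1 cup
brown sugar: 30 g × 4/5 = 24.0 g
sliced almonds: 100 g × 4/5 ÷ 28.35 g/oz ≈ 2.8 oz
peanut butter: (1 cup + 12 tbsp = 1.75 cup) × 4/5 × 258 g/cup = 361.2 g
rolled oats: 12 tbsp × 4/5 ÷ 16 tbsp/cup × 90 g/cup = 54.0 g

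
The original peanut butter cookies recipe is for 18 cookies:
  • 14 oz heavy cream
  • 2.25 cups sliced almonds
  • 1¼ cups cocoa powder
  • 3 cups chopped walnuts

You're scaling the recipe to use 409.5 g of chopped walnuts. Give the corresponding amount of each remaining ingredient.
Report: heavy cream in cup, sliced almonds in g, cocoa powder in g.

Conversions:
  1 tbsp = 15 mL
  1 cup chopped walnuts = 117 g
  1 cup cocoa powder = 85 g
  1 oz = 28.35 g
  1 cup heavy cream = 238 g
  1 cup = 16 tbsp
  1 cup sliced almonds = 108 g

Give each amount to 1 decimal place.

heavy cream: 1.9 cup; sliced almonds: 283.5 g; cocoa powder: 124.0 g

The original recipe has 351 g of chopped walnuts, so the scaling factor is 409.5 ÷ 351 = 7/6.
heavy cream: 14 oz × 7/6 × 28.35 g/oz ÷ 238 g/cup ≈ 1.9 cup
sliced almonds: 2.25 cup × 7/6 × 108 g/cup = 283.5 g
cocoa powder: 1.25 cup × 7/6 × 85 g/cup ≈ 124.0 g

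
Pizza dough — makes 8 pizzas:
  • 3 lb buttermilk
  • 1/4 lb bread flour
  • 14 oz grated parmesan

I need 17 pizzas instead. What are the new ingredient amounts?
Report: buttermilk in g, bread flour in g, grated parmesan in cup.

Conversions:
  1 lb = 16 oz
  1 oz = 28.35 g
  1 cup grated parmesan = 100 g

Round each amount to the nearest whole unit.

buttermilk: 2892 g; bread flour: 241 g; grated parmesan: 8 cup

Scaling factor: 17/8 = 2.125.
buttermilk: 3 lb × 17/8 × 16 oz/lb × 28.35 g/oz ≈ 2892 g
bread flour: 0.25 lb × 17/8 × 16 oz/lb × 28.35 g/oz ≈ 241 g
grated parmesan: 14 oz × 17/8 × 28.35 g/oz ÷ 100 g/cup ≈ 8 cup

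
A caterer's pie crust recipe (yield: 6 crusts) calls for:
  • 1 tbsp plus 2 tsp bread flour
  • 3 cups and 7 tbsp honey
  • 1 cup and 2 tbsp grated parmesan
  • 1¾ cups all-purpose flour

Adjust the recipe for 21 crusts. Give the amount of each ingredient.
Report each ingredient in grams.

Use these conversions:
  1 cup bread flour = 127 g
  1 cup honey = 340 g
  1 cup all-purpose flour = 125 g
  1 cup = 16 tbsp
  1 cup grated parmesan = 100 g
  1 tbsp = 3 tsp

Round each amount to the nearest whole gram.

bread flour: 46 g; honey: 4091 g; grated parmesan: 394 g; all-purpose flour: 766 g

Scaling factor: 21/6 = 7/2 = 3.5.
bread flour: (1 tbsp + 2 tsp = 5/3 tbsp) × 7/2 ÷ 16 tbsp/cup × 127 g/cup ≈ 46 g
honey: (3 cup + 7 tbsp = 3.4375 cup) × 7/2 × 340 g/cup ≈ 4091 g
grated parmesan: (1 cup + 2 tbsp = 1.125 cup) × 7/2 × 100 g/cup ≈ 394 g
all-purpose flour: 1.75 cup × 7/2 × 125 g/cup ≈ 766 g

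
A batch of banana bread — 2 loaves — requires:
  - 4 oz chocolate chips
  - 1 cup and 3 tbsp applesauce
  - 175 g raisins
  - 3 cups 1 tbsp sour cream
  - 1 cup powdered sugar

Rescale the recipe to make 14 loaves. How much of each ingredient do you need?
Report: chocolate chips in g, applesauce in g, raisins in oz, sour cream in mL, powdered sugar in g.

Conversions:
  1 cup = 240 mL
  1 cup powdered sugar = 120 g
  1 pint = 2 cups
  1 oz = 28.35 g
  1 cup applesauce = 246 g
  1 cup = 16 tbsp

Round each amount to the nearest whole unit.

chocolate chips: 794 g; applesauce: 2045 g; raisins: 43 oz; sour cream: 5145 mL; powdered sugar: 840 g

Scaling factor: 14/2 = 7.
chocolate chips: 4 oz × 7 × 28.35 g/oz ≈ 794 g
applesauce: (1 cup + 3 tbsp = 1.1875 cup) × 7 × 246 g/cup ≈ 2045 g
raisins: 175 g × 7 ÷ 28.35 g/oz ≈ 43 oz
sour cream: (3 cup + 1 tbsp = 3.0625 cup) × 7 × 240 mL/cup = 5145 mL
powdered sugar: 1 cup × 7 × 120 g/cup = 840 g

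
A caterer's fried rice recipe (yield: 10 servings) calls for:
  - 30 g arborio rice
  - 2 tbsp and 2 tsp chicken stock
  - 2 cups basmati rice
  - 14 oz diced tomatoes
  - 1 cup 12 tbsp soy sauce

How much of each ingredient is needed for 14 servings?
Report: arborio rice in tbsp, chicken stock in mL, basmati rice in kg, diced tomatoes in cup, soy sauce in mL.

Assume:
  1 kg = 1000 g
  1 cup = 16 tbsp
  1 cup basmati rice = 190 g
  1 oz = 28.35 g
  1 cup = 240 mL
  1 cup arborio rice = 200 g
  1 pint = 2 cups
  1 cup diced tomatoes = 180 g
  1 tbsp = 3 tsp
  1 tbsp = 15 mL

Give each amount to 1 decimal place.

arborio rice: 3.4 tbsp; chicken stock: 56.0 mL; basmati rice: 0.5 kg; diced tomatoes: 3.1 cup; soy sauce: 588.0 mL

Scaling factor: 14/10 = 7/5 = 1.4.
arborio rice: 30 g × 7/5 ÷ 200 g/cup × 16 tbsp/cup ≈ 3.4 tbsp
chicken stock: (2 tbsp + 2 tsp = 8/3 tbsp) × 7/5 × 15 mL/tbsp = 56.0 mL
basmati rice: 2 cup × 7/5 × 190 g/cup ÷ 1000 g/kg ≈ 0.5 kg
diced tomatoes: 14 oz × 7/5 × 28.35 g/oz ÷ 180 g/cup ≈ 3.1 cup
soy sauce: (1 cup + 12 tbsp = 1.75 cup) × 7/5 × 240 mL/cup = 588.0 mL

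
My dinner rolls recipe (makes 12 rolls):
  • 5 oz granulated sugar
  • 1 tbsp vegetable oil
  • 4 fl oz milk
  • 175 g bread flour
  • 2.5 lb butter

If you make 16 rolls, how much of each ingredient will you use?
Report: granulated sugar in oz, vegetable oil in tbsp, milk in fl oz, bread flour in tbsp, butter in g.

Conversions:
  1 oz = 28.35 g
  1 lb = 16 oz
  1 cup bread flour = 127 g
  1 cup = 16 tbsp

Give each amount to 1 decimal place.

granulated sugar: 6.7 oz; vegetable oil: 1.3 tbsp; milk: 5.3 fl oz; bread flour: 29.4 tbsp; butter: 1512.0 g

Scaling factor: 16/12 = 4/3.
granulated sugar: 5 oz × 4/3 ≈ 6.7 oz
vegetable oil: 1 tbsp × 4/3 ≈ 1.3 tbsp
milk: 4 fl oz × 4/3 ≈ 5.3 fl oz
bread flour: 175 g × 4/3 ÷ 127 g/cup × 16 tbsp/cup ≈ 29.4 tbsp
butter: 2.5 lb × 4/3 × 16 oz/lb × 28.35 g/oz = 1512.0 g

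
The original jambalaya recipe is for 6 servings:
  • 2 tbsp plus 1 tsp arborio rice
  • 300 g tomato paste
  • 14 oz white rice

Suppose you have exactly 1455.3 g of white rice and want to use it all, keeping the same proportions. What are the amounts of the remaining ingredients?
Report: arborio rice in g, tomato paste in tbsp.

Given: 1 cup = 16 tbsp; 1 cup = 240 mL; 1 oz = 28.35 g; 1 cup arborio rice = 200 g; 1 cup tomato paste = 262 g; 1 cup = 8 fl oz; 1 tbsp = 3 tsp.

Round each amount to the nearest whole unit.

The original recipe has 396.9 g of white rice, so the scaling factor is 1455.3 ÷ 396.9 = 11/3.
arborio rice: (2 tbsp + 1 tsp = 7/3 tbsp) × 11/3 ÷ 16 tbsp/cup × 200 g/cup ≈ 107 g
tomato paste: 300 g × 11/3 ÷ 262 g/cup × 16 tbsp/cup ≈ 67 tbsp

arborio rice: 107 g; tomato paste: 67 tbsp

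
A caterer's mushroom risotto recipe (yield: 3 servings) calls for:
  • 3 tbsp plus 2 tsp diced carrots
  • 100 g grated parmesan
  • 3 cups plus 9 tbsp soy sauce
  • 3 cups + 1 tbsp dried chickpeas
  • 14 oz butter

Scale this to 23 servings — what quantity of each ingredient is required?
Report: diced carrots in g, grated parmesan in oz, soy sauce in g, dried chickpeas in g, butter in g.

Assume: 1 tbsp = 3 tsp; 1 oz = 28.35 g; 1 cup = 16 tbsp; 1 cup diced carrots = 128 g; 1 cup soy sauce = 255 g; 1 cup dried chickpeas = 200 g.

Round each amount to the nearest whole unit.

diced carrots: 225 g; grated parmesan: 27 oz; soy sauce: 6965 g; dried chickpeas: 4696 g; butter: 3043 g

Scaling factor: 23/3.
diced carrots: (3 tbsp + 2 tsp = 11/3 tbsp) × 23/3 ÷ 16 tbsp/cup × 128 g/cup ≈ 225 g
grated parmesan: 100 g × 23/3 ÷ 28.35 g/oz ≈ 27 oz
soy sauce: (3 cup + 9 tbsp = 3.5625 cup) × 23/3 × 255 g/cup ≈ 6965 g
dried chickpeas: (3 cup + 1 tbsp = 3.0625 cup) × 23/3 × 200 g/cup ≈ 4696 g
butter: 14 oz × 23/3 × 28.35 g/oz ≈ 3043 g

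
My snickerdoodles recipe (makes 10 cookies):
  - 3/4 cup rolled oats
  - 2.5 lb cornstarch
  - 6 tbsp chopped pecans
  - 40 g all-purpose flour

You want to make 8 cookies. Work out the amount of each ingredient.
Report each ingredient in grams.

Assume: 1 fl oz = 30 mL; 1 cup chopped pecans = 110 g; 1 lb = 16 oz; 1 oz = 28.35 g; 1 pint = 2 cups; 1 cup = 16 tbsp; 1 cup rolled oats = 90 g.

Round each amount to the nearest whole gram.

Scaling factor: 8/10 = 4/5 = 0.8.
rolled oats: 0.75 cup × 4/5 × 90 g/cup = 54 g
cornstarch: 2.5 lb × 4/5 × 16 oz/lb × 28.35 g/oz ≈ 907 g
chopped pecans: 6 tbsp × 4/5 ÷ 16 tbsp/cup × 110 g/cup = 33 g
all-purpose flour: 40 g × 4/5 = 32 g

rolled oats: 54 g; cornstarch: 907 g; chopped pecans: 33 g; all-purpose flour: 32 g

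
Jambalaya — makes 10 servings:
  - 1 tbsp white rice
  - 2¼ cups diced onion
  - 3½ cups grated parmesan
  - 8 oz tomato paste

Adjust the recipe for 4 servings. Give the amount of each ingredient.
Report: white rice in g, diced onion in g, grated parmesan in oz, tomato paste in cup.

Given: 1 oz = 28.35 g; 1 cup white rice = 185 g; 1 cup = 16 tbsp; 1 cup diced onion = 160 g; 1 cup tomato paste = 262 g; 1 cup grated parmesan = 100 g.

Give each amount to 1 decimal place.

Scaling factor: 4/10 = 2/5 = 0.4.
white rice: 1 tbsp × 2/5 ÷ 16 tbsp/cup × 185 g/cup ≈ 4.6 g
diced onion: 2.25 cup × 2/5 × 160 g/cup = 144.0 g
grated parmesan: 3.5 cup × 2/5 × 100 g/cup ÷ 28.35 g/oz ≈ 4.9 oz
tomato paste: 8 oz × 2/5 × 28.35 g/oz ÷ 262 g/cup ≈ 0.3 cup

white rice: 4.6 g; diced onion: 144.0 g; grated parmesan: 4.9 oz; tomato paste: 0.3 cup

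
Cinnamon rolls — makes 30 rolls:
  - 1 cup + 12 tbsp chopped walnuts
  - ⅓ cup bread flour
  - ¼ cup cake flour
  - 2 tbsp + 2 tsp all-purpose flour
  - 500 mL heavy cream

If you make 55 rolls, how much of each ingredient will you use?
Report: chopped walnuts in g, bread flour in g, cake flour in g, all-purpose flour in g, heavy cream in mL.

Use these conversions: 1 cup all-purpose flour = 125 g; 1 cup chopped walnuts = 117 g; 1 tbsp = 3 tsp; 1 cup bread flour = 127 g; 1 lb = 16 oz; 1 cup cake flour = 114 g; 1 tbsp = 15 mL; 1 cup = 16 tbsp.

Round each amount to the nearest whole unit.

chopped walnuts: 375 g; bread flour: 78 g; cake flour: 52 g; all-purpose flour: 38 g; heavy cream: 917 mL

Scaling factor: 55/30 = 11/6.
chopped walnuts: (1 cup + 12 tbsp = 1.75 cup) × 11/6 × 117 g/cup ≈ 375 g
bread flour: 1/3 cup × 11/6 × 127 g/cup ≈ 78 g
cake flour: 0.25 cup × 11/6 × 114 g/cup ≈ 52 g
all-purpose flour: (2 tbsp + 2 tsp = 8/3 tbsp) × 11/6 ÷ 16 tbsp/cup × 125 g/cup ≈ 38 g
heavy cream: 500 mL × 11/6 ≈ 917 mL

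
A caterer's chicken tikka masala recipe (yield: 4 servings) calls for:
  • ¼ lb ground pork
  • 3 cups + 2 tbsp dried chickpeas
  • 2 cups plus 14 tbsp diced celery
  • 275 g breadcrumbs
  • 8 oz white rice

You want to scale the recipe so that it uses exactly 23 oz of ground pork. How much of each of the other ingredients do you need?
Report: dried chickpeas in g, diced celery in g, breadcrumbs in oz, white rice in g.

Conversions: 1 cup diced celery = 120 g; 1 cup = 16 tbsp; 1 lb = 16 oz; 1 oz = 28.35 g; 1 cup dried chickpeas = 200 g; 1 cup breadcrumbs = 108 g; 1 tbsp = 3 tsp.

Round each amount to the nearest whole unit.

dried chickpeas: 3594 g; diced celery: 1984 g; breadcrumbs: 56 oz; white rice: 1304 g

The original recipe has 4 oz of ground pork, so the scaling factor is 23 ÷ 4 = 23/4 = 5.75.
dried chickpeas: (3 cup + 2 tbsp = 3.125 cup) × 23/4 × 200 g/cup ≈ 3594 g
diced celery: (2 cup + 14 tbsp = 2.875 cup) × 23/4 × 120 g/cup ≈ 1984 g
breadcrumbs: 275 g × 23/4 ÷ 28.35 g/oz ≈ 56 oz
white rice: 8 oz × 23/4 × 28.35 g/oz ≈ 1304 g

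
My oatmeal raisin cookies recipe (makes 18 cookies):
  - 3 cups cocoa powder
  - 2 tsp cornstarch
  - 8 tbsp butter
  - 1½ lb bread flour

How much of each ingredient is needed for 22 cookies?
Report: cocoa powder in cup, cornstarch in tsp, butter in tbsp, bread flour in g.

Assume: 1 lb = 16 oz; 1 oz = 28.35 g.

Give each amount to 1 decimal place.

cocoa powder: 3.7 cup; cornstarch: 2.4 tsp; butter: 9.8 tbsp; bread flour: 831.6 g

Scaling factor: 22/18 = 11/9.
cocoa powder: 3 cup × 11/9 ≈ 3.7 cup
cornstarch: 2 tsp × 11/9 ≈ 2.4 tsp
butter: 8 tbsp × 11/9 ≈ 9.8 tbsp
bread flour: 1.5 lb × 11/9 × 16 oz/lb × 28.35 g/oz = 831.6 g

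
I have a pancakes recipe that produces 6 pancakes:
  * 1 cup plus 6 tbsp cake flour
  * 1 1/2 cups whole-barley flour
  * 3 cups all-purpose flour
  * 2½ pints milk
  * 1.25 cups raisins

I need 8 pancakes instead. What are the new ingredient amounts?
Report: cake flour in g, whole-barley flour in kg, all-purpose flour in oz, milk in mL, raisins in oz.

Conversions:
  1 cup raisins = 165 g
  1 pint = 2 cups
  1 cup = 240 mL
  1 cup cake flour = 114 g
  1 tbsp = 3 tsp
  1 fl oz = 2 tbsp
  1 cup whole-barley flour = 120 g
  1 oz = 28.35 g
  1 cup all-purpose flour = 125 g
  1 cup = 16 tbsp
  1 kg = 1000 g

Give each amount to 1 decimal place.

cake flour: 209.0 g; whole-barley flour: 0.2 kg; all-purpose flour: 17.6 oz; milk: 1600.0 mL; raisins: 9.7 oz

Scaling factor: 8/6 = 4/3.
cake flour: (1 cup + 6 tbsp = 1.375 cup) × 4/3 × 114 g/cup = 209.0 g
whole-barley flour: 1.5 cup × 4/3 × 120 g/cup ÷ 1000 g/kg ≈ 0.2 kg
all-purpose flour: 3 cup × 4/3 × 125 g/cup ÷ 28.35 g/oz ≈ 17.6 oz
milk: 2.5 pint × 4/3 × 2 cup/pint × 240 mL/cup = 1600.0 mL
raisins: 1.25 cup × 4/3 × 165 g/cup ÷ 28.35 g/oz ≈ 9.7 oz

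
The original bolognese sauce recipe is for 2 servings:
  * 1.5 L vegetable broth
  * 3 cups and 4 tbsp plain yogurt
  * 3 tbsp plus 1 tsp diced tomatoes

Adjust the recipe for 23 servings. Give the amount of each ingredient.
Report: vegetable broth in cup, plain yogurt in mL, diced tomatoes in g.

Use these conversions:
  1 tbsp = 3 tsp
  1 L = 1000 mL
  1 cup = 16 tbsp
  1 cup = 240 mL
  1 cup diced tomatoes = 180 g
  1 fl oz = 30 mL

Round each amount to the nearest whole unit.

vegetable broth: 72 cup; plain yogurt: 8970 mL; diced tomatoes: 431 g

Scaling factor: 23/2 = 11.5.
vegetable broth: 1.5 L × 23/2 × 1000 mL/L ÷ 240 mL/cup ≈ 72 cup
plain yogurt: (3 cup + 4 tbsp = 3.25 cup) × 23/2 × 240 mL/cup = 8970 mL
diced tomatoes: (3 tbsp + 1 tsp = 10/3 tbsp) × 23/2 ÷ 16 tbsp/cup × 180 g/cup ≈ 431 g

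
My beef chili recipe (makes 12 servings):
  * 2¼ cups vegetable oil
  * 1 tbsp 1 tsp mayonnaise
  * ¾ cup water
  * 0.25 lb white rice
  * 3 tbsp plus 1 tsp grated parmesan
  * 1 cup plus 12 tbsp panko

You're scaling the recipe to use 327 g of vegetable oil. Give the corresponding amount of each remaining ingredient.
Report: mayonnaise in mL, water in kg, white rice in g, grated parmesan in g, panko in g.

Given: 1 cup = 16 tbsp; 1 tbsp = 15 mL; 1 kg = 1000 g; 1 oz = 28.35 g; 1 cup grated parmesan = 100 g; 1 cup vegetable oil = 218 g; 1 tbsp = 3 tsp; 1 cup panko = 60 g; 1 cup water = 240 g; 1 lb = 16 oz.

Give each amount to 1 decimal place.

The original recipe has 490.5 g of vegetable oil, so the scaling factor is 327 ÷ 490.5 = 2/3.
mayonnaise: (1 tbsp + 1 tsp = 4/3 tbsp) × 2/3 × 15 mL/tbsp ≈ 13.3 mL
water: 0.75 cup × 2/3 × 240 g/cup ÷ 1000 g/kg ≈ 0.1 kg
white rice: 0.25 lb × 2/3 × 16 oz/lb × 28.35 g/oz = 75.6 g
grated parmesan: (3 tbsp + 1 tsp = 10/3 tbsp) × 2/3 ÷ 16 tbsp/cup × 100 g/cup ≈ 13.9 g
panko: (1 cup + 12 tbsp = 1.75 cup) × 2/3 × 60 g/cup = 70.0 g

mayonnaise: 13.3 mL; water: 0.1 kg; white rice: 75.6 g; grated parmesan: 13.9 g; panko: 70.0 g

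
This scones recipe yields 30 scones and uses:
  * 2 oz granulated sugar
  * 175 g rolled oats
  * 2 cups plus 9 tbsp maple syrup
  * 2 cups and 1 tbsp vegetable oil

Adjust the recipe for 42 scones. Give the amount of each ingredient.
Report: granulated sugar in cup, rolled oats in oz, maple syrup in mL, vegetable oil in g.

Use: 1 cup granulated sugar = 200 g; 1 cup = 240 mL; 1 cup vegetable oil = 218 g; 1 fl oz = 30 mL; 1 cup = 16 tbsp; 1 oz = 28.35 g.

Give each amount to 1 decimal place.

Scaling factor: 42/30 = 7/5 = 1.4.
granulated sugar: 2 oz × 7/5 × 28.35 g/oz ÷ 200 g/cup ≈ 0.4 cup
rolled oats: 175 g × 7/5 ÷ 28.35 g/oz ≈ 8.6 oz
maple syrup: (2 cup + 9 tbsp = 2.5625 cup) × 7/5 × 240 mL/cup = 861.0 mL
vegetable oil: (2 cup + 1 tbsp = 2.0625 cup) × 7/5 × 218 g/cup ≈ 629.5 g

granulated sugar: 0.4 cup; rolled oats: 8.6 oz; maple syrup: 861.0 mL; vegetable oil: 629.5 g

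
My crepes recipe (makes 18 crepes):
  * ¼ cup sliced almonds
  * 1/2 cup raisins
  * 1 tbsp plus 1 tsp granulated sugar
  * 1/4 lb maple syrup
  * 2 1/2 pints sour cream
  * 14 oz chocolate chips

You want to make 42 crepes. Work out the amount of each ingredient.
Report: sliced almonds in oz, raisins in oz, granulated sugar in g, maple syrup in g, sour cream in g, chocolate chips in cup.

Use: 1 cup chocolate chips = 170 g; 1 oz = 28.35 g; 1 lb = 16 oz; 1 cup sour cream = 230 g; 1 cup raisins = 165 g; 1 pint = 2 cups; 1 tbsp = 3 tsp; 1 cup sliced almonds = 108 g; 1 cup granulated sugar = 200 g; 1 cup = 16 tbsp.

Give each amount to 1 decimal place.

Scaling factor: 42/18 = 7/3.
sliced almonds: 0.25 cup × 7/3 × 108 g/cup ÷ 28.35 g/oz ≈ 2.2 oz
raisins: 0.5 cup × 7/3 × 165 g/cup ÷ 28.35 g/oz ≈ 6.8 oz
granulated sugar: (1 tbsp + 1 tsp = 4/3 tbsp) × 7/3 ÷ 16 tbsp/cup × 200 g/cup ≈ 38.9 g
maple syrup: 0.25 lb × 7/3 × 16 oz/lb × 28.35 g/oz = 264.6 g
sour cream: 2.5 pint × 7/3 × 2 cup/pint × 230 g/cup ≈ 2683.3 g
chocolate chips: 14 oz × 7/3 × 28.35 g/oz ÷ 170 g/cup ≈ 5.4 cup

sliced almonds: 2.2 oz; raisins: 6.8 oz; granulated sugar: 38.9 g; maple syrup: 264.6 g; sour cream: 2683.3 g; chocolate chips: 5.4 cup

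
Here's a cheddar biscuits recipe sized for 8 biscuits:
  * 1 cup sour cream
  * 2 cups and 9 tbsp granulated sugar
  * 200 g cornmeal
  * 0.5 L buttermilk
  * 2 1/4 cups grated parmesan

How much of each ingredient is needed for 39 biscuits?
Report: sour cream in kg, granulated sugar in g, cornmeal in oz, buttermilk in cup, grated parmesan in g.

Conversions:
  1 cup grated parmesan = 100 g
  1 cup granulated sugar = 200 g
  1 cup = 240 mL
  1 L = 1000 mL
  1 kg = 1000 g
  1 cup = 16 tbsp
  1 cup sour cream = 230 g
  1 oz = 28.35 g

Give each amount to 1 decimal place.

sour cream: 1.1 kg; granulated sugar: 2498.4 g; cornmeal: 34.4 oz; buttermilk: 10.2 cup; grated parmesan: 1096.9 g

Scaling factor: 39/8 = 4.875.
sour cream: 1 cup × 39/8 × 230 g/cup ÷ 1000 g/kg ≈ 1.1 kg
granulated sugar: (2 cup + 9 tbsp = 2.5625 cup) × 39/8 × 200 g/cup ≈ 2498.4 g
cornmeal: 200 g × 39/8 ÷ 28.35 g/oz ≈ 34.4 oz
buttermilk: 0.5 L × 39/8 × 1000 mL/L ÷ 240 mL/cup ≈ 10.2 cup
grated parmesan: 2.25 cup × 39/8 × 100 g/cup ≈ 1096.9 g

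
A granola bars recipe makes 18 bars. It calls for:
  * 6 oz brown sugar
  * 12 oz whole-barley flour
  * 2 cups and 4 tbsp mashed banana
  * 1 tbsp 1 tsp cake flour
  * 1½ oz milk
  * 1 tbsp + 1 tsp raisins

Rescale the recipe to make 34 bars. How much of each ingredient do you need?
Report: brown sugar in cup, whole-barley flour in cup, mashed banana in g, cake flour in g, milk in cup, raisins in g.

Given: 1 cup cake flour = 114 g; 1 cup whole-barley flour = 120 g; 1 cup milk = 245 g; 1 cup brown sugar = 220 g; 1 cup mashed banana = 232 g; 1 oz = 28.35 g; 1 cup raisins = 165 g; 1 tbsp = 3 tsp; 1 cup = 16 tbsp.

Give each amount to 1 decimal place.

Scaling factor: 34/18 = 17/9.
brown sugar: 6 oz × 17/9 × 28.35 g/oz ÷ 220 g/cup ≈ 1.5 cup
whole-barley flour: 12 oz × 17/9 × 28.35 g/oz ÷ 120 g/cup ≈ 5.4 cup
mashed banana: (2 cup + 4 tbsp = 2.25 cup) × 17/9 × 232 g/cup = 986.0 g
cake flour: (1 tbsp + 1 tsp = 4/3 tbsp) × 17/9 ÷ 16 tbsp/cup × 114 g/cup ≈ 17.9 g
milk: 1.5 oz × 17/9 × 28.35 g/oz ÷ 245 g/cup ≈ 0.3 cup
raisins: (1 tbsp + 1 tsp = 4/3 tbsp) × 17/9 ÷ 16 tbsp/cup × 165 g/cup ≈ 26.0 g

brown sugar: 1.5 cup; whole-barley flour: 5.4 cup; mashed banana: 986.0 g; cake flour: 17.9 g; milk: 0.3 cup; raisins: 26.0 g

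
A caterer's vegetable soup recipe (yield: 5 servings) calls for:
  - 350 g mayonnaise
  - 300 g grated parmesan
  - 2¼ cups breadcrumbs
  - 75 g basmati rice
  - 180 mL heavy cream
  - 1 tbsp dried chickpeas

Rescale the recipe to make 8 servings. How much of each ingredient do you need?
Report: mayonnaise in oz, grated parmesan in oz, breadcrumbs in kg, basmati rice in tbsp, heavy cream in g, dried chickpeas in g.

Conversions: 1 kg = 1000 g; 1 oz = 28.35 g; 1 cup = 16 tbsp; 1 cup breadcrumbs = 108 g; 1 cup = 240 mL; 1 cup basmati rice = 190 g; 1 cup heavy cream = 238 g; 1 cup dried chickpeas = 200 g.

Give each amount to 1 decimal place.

mayonnaise: 19.8 oz; grated parmesan: 16.9 oz; breadcrumbs: 0.4 kg; basmati rice: 10.1 tbsp; heavy cream: 285.6 g; dried chickpeas: 20.0 g

Scaling factor: 8/5 = 1.6.
mayonnaise: 350 g × 8/5 ÷ 28.35 g/oz ≈ 19.8 oz
grated parmesan: 300 g × 8/5 ÷ 28.35 g/oz ≈ 16.9 oz
breadcrumbs: 2.25 cup × 8/5 × 108 g/cup ÷ 1000 g/kg ≈ 0.4 kg
basmati rice: 75 g × 8/5 ÷ 190 g/cup × 16 tbsp/cup ≈ 10.1 tbsp
heavy cream: 180 mL × 8/5 ÷ 240 mL/cup × 238 g/cup = 285.6 g
dried chickpeas: 1 tbsp × 8/5 ÷ 16 tbsp/cup × 200 g/cup = 20.0 g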